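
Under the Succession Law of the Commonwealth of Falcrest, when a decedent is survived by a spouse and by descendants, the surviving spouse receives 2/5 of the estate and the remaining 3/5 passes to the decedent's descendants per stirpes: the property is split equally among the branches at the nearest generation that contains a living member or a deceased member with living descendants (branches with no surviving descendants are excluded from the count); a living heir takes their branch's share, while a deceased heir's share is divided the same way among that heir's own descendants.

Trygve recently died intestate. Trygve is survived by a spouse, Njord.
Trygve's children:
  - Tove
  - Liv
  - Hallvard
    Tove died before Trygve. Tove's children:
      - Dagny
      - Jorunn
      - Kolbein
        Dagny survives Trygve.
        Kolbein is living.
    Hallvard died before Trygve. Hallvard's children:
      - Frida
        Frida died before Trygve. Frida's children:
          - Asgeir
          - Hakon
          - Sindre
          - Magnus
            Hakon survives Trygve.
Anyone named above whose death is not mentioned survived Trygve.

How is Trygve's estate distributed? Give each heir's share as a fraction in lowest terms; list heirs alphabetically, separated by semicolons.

Asgeir 1/20; Dagny 1/15; Hakon 1/20; Jorunn 1/15; Kolbein 1/15; Liv 1/5; Magnus 1/20; Njord 2/5; Sindre 1/20

Njord, as surviving spouse, takes 2/5.
The remaining 3/5 passes to Trygve's descendants per stirpes.
The 3/5 is divided into 3 equal shares of 1/5 among Tove, Liv, Hallvard.
Tove predeceased; the 1/5 allotted to Tove's branch passes to Tove's issue by representation.
The 1/5 is divided into 3 equal shares of 1/15 among Dagny, Jorunn, Kolbein.
Dagny is living and takes 1/15.
Jorunn is living and takes 1/15.
Kolbein is living and takes 1/15.
Liv is living and takes 1/5.
Hallvard predeceased; the 1/5 allotted to Hallvard's branch passes to Hallvard's issue by representation.
Frida's line is the sole branch at this level, so the full 1/5 passes to Frida's issue by representation.
The 1/5 is divided into 4 equal shares of 1/20 among Asgeir, Hakon, Sindre, Magnus.
Asgeir is living and takes 1/20.
Hakon is living and takes 1/20.
Sindre is living and takes 1/20.
Magnus is living and takes 1/20.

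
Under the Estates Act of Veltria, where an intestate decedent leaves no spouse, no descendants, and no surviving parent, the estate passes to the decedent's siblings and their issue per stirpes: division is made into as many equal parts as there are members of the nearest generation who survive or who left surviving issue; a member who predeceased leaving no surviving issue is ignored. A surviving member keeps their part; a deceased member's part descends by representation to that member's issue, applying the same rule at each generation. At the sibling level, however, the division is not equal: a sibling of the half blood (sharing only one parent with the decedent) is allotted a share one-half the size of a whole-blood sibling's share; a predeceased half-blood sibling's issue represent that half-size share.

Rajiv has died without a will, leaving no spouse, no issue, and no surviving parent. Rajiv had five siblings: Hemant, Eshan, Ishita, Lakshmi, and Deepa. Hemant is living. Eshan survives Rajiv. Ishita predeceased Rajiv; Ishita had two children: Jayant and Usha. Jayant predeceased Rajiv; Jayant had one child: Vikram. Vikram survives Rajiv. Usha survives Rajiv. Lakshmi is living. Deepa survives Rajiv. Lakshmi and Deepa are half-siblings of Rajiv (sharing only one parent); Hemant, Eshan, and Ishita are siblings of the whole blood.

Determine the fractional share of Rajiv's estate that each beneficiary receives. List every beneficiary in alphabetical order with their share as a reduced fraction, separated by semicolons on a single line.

Deepa 1/8; Eshan 1/4; Hemant 1/4; Lakshmi 1/8; Usha 1/8; Vikram 1/8

No spouse, descendants, or parent survives, so the estate passes to Rajiv's siblings per stirpes.
Half-blood siblings count for one-half the weight of whole-blood siblings at the initial division.
Dividing 1 in proportion to weights (total weight 4): Hemant (weight 1) → 1/4; Eshan (weight 1) → 1/4; Ishita (weight 1) → 1/4; Lakshmi (weight 1/2) → 1/8; Deepa (weight 1/2) → 1/8.
Hemant is living and takes 1/4.
Eshan is living and takes 1/4.
Ishita predeceased; the 1/4 allotted to Ishita's branch passes to Ishita's issue by representation.
The 1/4 is divided into 2 equal shares of 1/8 among Jayant, Usha.
Jayant predeceased; the 1/8 allotted to Jayant's branch passes to Jayant's issue by representation.
Vikram is the sole taker at this level and receives the full 1/8.
Usha is living and takes 1/8.
Lakshmi is living and takes 1/8.
Deepa is living and takes 1/8.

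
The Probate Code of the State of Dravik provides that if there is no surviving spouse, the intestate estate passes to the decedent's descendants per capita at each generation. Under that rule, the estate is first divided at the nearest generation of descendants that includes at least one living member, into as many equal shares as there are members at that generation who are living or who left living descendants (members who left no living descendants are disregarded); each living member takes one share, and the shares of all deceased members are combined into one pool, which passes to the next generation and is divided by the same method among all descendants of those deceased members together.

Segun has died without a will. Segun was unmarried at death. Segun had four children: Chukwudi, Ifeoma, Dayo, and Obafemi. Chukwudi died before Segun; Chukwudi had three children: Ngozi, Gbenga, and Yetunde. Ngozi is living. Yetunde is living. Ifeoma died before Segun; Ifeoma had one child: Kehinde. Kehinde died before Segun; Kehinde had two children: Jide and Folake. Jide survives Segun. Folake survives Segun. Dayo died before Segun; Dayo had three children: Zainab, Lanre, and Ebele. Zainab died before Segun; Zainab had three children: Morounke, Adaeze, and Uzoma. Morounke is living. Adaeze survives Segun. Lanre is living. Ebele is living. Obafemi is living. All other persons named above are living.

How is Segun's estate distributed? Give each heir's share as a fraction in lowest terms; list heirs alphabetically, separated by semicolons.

Adaeze 3/70; Ebele 3/28; Folake 3/70; Gbenga 3/28; Jide 3/70; Lanre 3/28; Morounke 3/70; Ngozi 3/28; Obafemi 1/4; Uzoma 3/70; Yetunde 3/28

There is no surviving spouse, so the entire estate passes to Segun's descendants per capita at each generation.
At generation 1 (Chukwudi, Ifeoma, Dayo, Obafemi) there are 4 shares of (1)/4 = 1/4 each.
Living: Obafemi — each takes 1/4.
Deceased: Chukwudi, Ifeoma, and Dayo. Their combined 3/4 is pooled and carried to generation 2.
At generation 2 (Ngozi, Gbenga, Yetunde, Kehinde, Zainab, Lanre, Ebele) there are 7 shares of (3/4)/7 = 3/28 each.
Living: Ngozi, Gbenga, Yetunde, Lanre, and Ebele — each takes 3/28.
Deceased: Kehinde and Zainab. Their combined 3/14 is pooled and carried to generation 3.
At generation 3 (Jide, Folake, Morounke, Adaeze, Uzoma) there are 5 shares of (3/14)/5 = 3/70 each.
Living: Jide, Folake, Morounke, Adaeze, and Uzoma — each takes 3/70.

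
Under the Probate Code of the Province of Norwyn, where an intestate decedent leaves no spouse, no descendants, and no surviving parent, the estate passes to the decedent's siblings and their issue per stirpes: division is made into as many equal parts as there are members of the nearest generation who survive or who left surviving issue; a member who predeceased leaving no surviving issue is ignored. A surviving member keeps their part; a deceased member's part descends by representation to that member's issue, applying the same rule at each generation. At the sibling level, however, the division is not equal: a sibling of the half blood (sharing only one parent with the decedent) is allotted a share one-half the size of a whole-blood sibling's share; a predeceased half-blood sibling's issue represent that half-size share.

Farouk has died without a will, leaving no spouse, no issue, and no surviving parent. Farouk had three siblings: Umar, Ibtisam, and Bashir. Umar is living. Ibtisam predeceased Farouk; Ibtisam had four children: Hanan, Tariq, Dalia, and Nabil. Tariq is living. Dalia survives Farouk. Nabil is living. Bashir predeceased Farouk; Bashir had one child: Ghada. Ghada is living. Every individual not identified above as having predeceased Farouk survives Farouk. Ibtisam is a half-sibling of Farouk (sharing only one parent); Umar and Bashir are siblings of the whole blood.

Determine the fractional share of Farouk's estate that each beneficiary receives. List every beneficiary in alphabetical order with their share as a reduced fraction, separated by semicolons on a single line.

Dalia 1/20; Ghada 2/5; Hanan 1/20; Nabil 1/20; Tariq 1/20; Umar 2/5

No spouse, descendants, or parent survives, so the estate passes to Farouk's siblings per stirpes.
Half-blood siblings count for one-half the weight of whole-blood siblings at the initial division.
Dividing 1 in proportion to weights (total weight 5/2): Umar (weight 1) → 2/5; Ibtisam (weight 1/2) → 1/5; Bashir (weight 1) → 2/5.
Umar is living and takes 2/5.
Ibtisam predeceased; the 1/5 allotted to Ibtisam's branch passes to Ibtisam's issue by representation.
The 1/5 is divided into 4 equal shares of 1/20 among Hanan, Tariq, Dalia, Nabil.
Hanan is living and takes 1/20.
Tariq is living and takes 1/20.
Dalia is living and takes 1/20.
Nabil is living and takes 1/20.
Bashir predeceased; the 2/5 allotted to Bashir's branch passes to Bashir's issue by representation.
Ghada is the sole taker at this level and receives the full 2/5.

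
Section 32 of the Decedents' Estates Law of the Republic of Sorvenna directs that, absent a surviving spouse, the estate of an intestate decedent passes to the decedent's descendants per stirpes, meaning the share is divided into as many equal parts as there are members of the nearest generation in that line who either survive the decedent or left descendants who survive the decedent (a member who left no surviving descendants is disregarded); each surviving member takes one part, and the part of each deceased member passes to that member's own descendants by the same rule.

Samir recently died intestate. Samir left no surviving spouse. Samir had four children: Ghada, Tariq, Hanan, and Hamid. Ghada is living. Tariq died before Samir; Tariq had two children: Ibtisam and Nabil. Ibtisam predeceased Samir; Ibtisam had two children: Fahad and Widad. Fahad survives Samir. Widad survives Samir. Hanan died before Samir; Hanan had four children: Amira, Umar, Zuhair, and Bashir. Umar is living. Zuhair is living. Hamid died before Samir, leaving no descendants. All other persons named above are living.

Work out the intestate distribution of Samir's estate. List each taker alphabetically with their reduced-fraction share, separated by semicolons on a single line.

Amira 1/12; Bashir 1/12; Fahad 1/12; Ghada 1/3; Nabil 1/6; Umar 1/12; Widad 1/12; Zuhair 1/12

There is no surviving spouse, so the entire estate passes to Samir's descendants per stirpes.
Hamid left no surviving issue, so that branch lapses and is disregarded.
The estate is divided into 3 equal shares of 1/3 among Ghada, Tariq, Hanan.
Ghada is living and takes 1/3.
Tariq predeceased; the 1/3 allotted to Tariq's branch passes to Tariq's issue by representation.
The 1/3 is divided into 2 equal shares of 1/6 among Ibtisam, Nabil.
Ibtisam predeceased; the 1/6 allotted to Ibtisam's branch passes to Ibtisam's issue by representation.
The 1/6 is divided into 2 equal shares of 1/12 among Fahad, Widad.
Fahad is living and takes 1/12.
Widad is living and takes 1/12.
Nabil is living and takes 1/6.
Hanan predeceased; the 1/3 allotted to Hanan's branch passes to Hanan's issue by representation.
The 1/3 is divided into 4 equal shares of 1/12 among Amira, Umar, Zuhair, Bashir.
Amira is living and takes 1/12.
Umar is living and takes 1/12.
Zuhair is living and takes 1/12.
Bashir is living and takes 1/12.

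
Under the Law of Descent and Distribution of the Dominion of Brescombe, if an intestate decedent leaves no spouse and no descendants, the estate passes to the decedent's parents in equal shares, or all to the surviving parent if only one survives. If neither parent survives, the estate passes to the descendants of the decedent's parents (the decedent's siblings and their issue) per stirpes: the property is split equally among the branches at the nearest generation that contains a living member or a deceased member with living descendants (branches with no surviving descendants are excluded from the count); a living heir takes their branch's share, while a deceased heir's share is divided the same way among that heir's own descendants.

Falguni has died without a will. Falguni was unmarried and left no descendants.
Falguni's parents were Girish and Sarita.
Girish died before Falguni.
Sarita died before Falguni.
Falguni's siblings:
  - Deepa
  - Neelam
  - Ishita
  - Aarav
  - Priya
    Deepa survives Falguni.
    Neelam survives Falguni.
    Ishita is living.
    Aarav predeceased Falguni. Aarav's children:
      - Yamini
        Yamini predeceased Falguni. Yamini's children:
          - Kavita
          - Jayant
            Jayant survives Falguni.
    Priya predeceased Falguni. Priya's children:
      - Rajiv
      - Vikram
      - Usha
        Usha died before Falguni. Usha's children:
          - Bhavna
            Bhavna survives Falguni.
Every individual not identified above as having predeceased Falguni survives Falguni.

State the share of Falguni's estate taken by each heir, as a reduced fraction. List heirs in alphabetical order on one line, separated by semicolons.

Neither parent survives and there are no descendants, so the estate passes to Falguni's siblings and their issue per stirpes.
The estate is divided into 5 equal shares of 1/5 among Deepa, Neelam, Ishita, Aarav, Priya.
Deepa is living and takes 1/5.
Neelam is living and takes 1/5.
Ishita is living and takes 1/5.
Aarav predeceased; the 1/5 allotted to Aarav's branch passes to Aarav's issue by representation.
Yamini's line is the sole branch at this level, so the full 1/5 passes to Yamini's issue by representation.
The 1/5 is divided into 2 equal shares of 1/10 among Kavita, Jayant.
Kavita is living and takes 1/10.
Jayant is living and takes 1/10.
Priya predeceased; the 1/5 allotted to Priya's branch passes to Priya's issue by representation.
The 1/5 is divided into 3 equal shares of 1/15 among Rajiv, Vikram, Usha.
Rajiv is living and takes 1/15.
Vikram is living and takes 1/15.
Usha predeceased; the 1/15 allotted to Usha's branch passes to Usha's issue by representation.
Bhavna is the sole taker at this level and receives the full 1/15.

Bhavna 1/15; Deepa 1/5; Ishita 1/5; Jayant 1/10; Kavita 1/10; Neelam 1/5; Rajiv 1/15; Vikram 1/15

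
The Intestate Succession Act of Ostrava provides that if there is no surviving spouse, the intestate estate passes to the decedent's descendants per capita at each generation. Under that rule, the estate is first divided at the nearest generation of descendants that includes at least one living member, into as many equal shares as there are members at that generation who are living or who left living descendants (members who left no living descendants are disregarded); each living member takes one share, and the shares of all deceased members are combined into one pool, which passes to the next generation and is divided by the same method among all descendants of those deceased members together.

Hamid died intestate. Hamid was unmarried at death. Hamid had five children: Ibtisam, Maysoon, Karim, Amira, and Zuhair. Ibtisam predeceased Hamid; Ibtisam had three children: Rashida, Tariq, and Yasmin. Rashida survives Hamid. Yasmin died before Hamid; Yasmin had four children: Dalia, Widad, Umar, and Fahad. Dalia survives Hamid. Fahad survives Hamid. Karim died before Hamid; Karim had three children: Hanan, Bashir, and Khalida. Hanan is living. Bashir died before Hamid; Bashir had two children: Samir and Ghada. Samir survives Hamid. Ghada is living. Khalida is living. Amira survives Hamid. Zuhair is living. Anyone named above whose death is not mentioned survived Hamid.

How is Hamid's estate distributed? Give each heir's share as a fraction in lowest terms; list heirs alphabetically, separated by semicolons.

There is no surviving spouse, so the entire estate passes to Hamid's descendants per capita at each generation.
At generation 1 (Ibtisam, Maysoon, Karim, Amira, Zuhair) there are 5 shares of (1)/5 = 1/5 each.
Living: Maysoon, Amira, and Zuhair — each takes 1/5.
Deceased: Ibtisam and Karim. Their combined 2/5 is pooled and carried to generation 2.
At generation 2 (Rashida, Tariq, Yasmin, Hanan, Bashir, Khalida) there are 6 shares of (2/5)/6 = 1/15 each.
Living: Rashida, Tariq, Hanan, and Khalida — each takes 1/15.
Deceased: Yasmin and Bashir. Their combined 2/15 is pooled and carried to generation 3.
At generation 3 (Dalia, Widad, Umar, Fahad, Samir, Ghada) there are 6 shares of (2/15)/6 = 1/45 each.
Living: Dalia, Widad, Umar, Fahad, Samir, and Ghada — each takes 1/45.

Amira 1/5; Dalia 1/45; Fahad 1/45; Ghada 1/45; Hanan 1/15; Khalida 1/15; Maysoon 1/5; Rashida 1/15; Samir 1/45; Tariq 1/15; Umar 1/45; Widad 1/45; Zuhair 1/5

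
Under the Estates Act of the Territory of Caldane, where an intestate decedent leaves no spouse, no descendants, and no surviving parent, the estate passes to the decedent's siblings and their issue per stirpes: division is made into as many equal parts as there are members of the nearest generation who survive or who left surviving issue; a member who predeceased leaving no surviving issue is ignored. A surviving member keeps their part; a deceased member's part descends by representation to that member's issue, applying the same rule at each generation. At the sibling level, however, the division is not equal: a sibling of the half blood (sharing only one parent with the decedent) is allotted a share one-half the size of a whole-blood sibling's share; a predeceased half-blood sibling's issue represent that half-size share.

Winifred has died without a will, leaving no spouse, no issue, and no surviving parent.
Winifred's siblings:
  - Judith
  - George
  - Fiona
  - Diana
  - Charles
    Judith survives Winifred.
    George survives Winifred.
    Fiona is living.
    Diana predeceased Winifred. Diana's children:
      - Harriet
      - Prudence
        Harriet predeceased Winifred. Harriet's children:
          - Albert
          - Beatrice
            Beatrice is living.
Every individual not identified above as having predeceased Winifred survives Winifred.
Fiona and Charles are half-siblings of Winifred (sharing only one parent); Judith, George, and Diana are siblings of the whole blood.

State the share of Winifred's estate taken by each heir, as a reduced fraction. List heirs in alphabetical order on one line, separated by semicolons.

No spouse, descendants, or parent survives, so the estate passes to Winifred's siblings per stirpes.
Half-blood siblings count for one-half the weight of whole-blood siblings at the initial division.
Dividing 1 in proportion to weights (total weight 4): Judith (weight 1) → 1/4; George (weight 1) → 1/4; Fiona (weight 1/2) → 1/8; Diana (weight 1) → 1/4; Charles (weight 1/2) → 1/8.
Judith is living and takes 1/4.
George is living and takes 1/4.
Fiona is living and takes 1/8.
Diana predeceased; the 1/4 allotted to Diana's branch passes to Diana's issue by representation.
The 1/4 is divided into 2 equal shares of 1/8 among Harriet, Prudence.
Harriet predeceased; the 1/8 allotted to Harriet's branch passes to Harriet's issue by representation.
The 1/8 is divided into 2 equal shares of 1/16 among Albert, Beatrice.
Albert is living and takes 1/16.
Beatrice is living and takes 1/16.
Prudence is living and takes 1/8.
Charles is living and takes 1/8.

Albert 1/16; Beatrice 1/16; Charles 1/8; Fiona 1/8; George 1/4; Judith 1/4; Prudence 1/8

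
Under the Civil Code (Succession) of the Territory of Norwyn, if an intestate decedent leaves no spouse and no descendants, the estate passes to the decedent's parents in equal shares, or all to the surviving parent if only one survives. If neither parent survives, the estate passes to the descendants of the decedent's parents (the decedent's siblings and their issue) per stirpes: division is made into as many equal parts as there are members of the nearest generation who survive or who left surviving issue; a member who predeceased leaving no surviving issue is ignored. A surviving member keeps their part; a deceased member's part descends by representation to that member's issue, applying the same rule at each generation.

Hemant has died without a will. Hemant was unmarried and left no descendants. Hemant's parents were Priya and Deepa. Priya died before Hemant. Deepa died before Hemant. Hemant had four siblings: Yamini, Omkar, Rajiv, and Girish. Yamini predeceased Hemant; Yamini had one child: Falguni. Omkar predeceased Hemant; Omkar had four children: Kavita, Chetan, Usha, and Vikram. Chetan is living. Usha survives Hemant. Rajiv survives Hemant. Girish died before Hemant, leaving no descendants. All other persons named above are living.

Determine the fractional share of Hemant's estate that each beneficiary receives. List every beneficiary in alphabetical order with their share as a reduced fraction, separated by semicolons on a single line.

Neither parent survives and there are no descendants, so the estate passes to Hemant's siblings and their issue per stirpes.
Girish left no surviving issue, so that branch lapses and is disregarded.
The estate is divided into 3 equal shares of 1/3 among Yamini, Omkar, Rajiv.
Yamini predeceased; the 1/3 allotted to Yamini's branch passes to Yamini's issue by representation.
Falguni is the sole taker at this level and receives the full 1/3.
Omkar predeceased; the 1/3 allotted to Omkar's branch passes to Omkar's issue by representation.
The 1/3 is divided into 4 equal shares of 1/12 among Kavita, Chetan, Usha, Vikram.
Kavita is living and takes 1/12.
Chetan is living and takes 1/12.
Usha is living and takes 1/12.
Vikram is living and takes 1/12.
Rajiv is living and takes 1/3.

Chetan 1/12; Falguni 1/3; Kavita 1/12; Rajiv 1/3; Usha 1/12; Vikram 1/12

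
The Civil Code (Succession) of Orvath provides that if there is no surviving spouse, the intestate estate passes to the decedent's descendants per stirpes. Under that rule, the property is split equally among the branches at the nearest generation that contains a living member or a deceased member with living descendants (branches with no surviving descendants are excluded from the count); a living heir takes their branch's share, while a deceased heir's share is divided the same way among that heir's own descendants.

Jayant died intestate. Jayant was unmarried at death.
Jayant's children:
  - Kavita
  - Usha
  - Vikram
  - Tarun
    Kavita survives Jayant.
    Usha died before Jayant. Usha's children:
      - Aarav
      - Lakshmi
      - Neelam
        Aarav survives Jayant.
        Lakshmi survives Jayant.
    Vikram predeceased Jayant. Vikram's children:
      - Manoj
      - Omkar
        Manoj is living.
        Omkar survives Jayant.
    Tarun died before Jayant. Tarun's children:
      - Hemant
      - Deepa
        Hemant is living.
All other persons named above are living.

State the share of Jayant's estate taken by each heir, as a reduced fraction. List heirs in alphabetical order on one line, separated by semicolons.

Aarav 1/12; Deepa 1/8; Hemant 1/8; Kavita 1/4; Lakshmi 1/12; Manoj 1/8; Neelam 1/12; Omkar 1/8

There is no surviving spouse, so the entire estate passes to Jayant's descendants per stirpes.
The estate is divided into 4 equal shares of 1/4 among Kavita, Usha, Vikram, Tarun.
Kavita is living and takes 1/4.
Usha predeceased; the 1/4 allotted to Usha's branch passes to Usha's issue by representation.
The 1/4 is divided into 3 equal shares of 1/12 among Aarav, Lakshmi, Neelam.
Aarav is living and takes 1/12.
Lakshmi is living and takes 1/12.
Neelam is living and takes 1/12.
Vikram predeceased; the 1/4 allotted to Vikram's branch passes to Vikram's issue by representation.
The 1/4 is divided into 2 equal shares of 1/8 among Manoj, Omkar.
Manoj is living and takes 1/8.
Omkar is living and takes 1/8.
Tarun predeceased; the 1/4 allotted to Tarun's branch passes to Tarun's issue by representation.
The 1/4 is divided into 2 equal shares of 1/8 among Hemant, Deepa.
Hemant is living and takes 1/8.
Deepa is living and takes 1/8.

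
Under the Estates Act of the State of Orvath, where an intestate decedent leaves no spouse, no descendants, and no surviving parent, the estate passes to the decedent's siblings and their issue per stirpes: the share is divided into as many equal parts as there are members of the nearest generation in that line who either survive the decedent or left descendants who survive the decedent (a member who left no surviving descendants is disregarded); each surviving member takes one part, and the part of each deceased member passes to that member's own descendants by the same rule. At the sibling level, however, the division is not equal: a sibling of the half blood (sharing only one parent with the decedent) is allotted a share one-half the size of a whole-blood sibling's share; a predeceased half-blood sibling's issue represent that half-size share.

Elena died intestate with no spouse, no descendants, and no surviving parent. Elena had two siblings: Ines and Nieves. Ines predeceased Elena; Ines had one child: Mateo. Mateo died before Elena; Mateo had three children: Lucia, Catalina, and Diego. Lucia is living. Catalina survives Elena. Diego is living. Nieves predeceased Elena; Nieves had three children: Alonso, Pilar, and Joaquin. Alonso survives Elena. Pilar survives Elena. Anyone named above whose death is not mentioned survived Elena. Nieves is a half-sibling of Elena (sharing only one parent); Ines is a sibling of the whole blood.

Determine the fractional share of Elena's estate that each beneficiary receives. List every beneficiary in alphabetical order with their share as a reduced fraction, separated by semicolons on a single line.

No spouse, descendants, or parent survives, so the estate passes to Elena's siblings per stirpes.
Half-blood siblings count for one-half the weight of whole-blood siblings at the initial division.
Dividing 1 in proportion to weights (total weight 3/2): Ines (weight 1) → 2/3; Nieves (weight 1/2) → 1/3.
Ines predeceased; the 2/3 allotted to Ines's branch passes to Ines's issue by representation.
Mateo's line is the sole branch at this level, so the full 2/3 passes to Mateo's issue by representation.
The 2/3 is divided into 3 equal shares of 2/9 among Lucia, Catalina, Diego.
Lucia is living and takes 2/9.
Catalina is living and takes 2/9.
Diego is living and takes 2/9.
Nieves predeceased; the 1/3 allotted to Nieves's branch passes to Nieves's issue by representation.
The 1/3 is divided into 3 equal shares of 1/9 among Alonso, Pilar, Joaquin.
Alonso is living and takes 1/9.
Pilar is living and takes 1/9.
Joaquin is living and takes 1/9.

Alonso 1/9; Catalina 2/9; Diego 2/9; Joaquin 1/9; Lucia 2/9; Pilar 1/9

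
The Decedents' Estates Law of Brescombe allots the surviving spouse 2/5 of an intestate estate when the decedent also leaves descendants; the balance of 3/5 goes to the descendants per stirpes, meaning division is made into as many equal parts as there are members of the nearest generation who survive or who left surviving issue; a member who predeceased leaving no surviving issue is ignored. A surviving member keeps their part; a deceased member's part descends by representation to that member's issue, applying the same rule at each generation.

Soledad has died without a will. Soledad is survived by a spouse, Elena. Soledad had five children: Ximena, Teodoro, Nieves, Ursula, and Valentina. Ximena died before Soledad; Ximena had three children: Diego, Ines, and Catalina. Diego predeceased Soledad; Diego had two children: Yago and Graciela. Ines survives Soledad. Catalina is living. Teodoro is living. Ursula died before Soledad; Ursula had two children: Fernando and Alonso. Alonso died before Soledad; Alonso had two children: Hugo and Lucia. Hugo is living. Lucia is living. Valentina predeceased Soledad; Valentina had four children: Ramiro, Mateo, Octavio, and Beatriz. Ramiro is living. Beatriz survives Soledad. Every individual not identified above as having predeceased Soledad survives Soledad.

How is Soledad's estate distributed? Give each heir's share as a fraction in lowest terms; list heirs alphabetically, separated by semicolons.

Beatriz 3/100; Catalina 1/25; Elena 2/5; Fernando 3/50; Graciela 1/50; Hugo 3/100; Ines 1/25; Lucia 3/100; Mateo 3/100; Nieves 3/25; Octavio 3/100; Ramiro 3/100; Teodoro 3/25; Yago 1/50

Elena, as surviving spouse, takes 2/5.
The remaining 3/5 passes to Soledad's descendants per stirpes.
The 3/5 is divided into 5 equal shares of 3/25 among Ximena, Teodoro, Nieves, Ursula, Valentina.
Ximena predeceased; the 3/25 allotted to Ximena's branch passes to Ximena's issue by representation.
The 3/25 is divided into 3 equal shares of 1/25 among Diego, Ines, Catalina.
Diego predeceased; the 1/25 allotted to Diego's branch passes to Diego's issue by representation.
The 1/25 is divided into 2 equal shares of 1/50 among Yago, Graciela.
Yago is living and takes 1/50.
Graciela is living and takes 1/50.
Ines is living and takes 1/25.
Catalina is living and takes 1/25.
Teodoro is living and takes 3/25.
Nieves is living and takes 3/25.
Ursula predeceased; the 3/25 allotted to Ursula's branch passes to Ursula's issue by representation.
The 3/25 is divided into 2 equal shares of 3/50 among Fernando, Alonso.
Fernando is living and takes 3/50.
Alonso predeceased; the 3/50 allotted to Alonso's branch passes to Alonso's issue by representation.
The 3/50 is divided into 2 equal shares of 3/100 among Hugo, Lucia.
Hugo is living and takes 3/100.
Lucia is living and takes 3/100.
Valentina predeceased; the 3/25 allotted to Valentina's branch passes to Valentina's issue by representation.
The 3/25 is divided into 4 equal shares of 3/100 among Ramiro, Mateo, Octavio, Beatriz.
Ramiro is living and takes 3/100.
Mateo is living and takes 3/100.
Octavio is living and takes 3/100.
Beatriz is living and takes 3/100.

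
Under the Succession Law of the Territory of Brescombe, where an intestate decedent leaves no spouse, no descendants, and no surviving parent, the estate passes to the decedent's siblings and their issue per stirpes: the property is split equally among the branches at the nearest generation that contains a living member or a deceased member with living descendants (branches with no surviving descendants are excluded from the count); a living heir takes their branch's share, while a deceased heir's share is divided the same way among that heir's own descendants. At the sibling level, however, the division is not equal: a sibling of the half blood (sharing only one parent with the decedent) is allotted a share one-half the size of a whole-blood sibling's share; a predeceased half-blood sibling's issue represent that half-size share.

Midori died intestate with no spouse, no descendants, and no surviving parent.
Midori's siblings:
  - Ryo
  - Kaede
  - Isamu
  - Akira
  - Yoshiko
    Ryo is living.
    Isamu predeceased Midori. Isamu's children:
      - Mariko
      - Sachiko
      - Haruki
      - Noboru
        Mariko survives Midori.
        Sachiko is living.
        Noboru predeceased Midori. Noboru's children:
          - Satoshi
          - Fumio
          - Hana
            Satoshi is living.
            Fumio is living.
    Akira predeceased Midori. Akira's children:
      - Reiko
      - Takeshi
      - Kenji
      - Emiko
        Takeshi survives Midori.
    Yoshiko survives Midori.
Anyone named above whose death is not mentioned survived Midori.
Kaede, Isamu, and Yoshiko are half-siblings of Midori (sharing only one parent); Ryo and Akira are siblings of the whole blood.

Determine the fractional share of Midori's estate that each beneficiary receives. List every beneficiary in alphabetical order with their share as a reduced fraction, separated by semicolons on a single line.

No spouse, descendants, or parent survives, so the estate passes to Midori's siblings per stirpes.
Half-blood siblings count for one-half the weight of whole-blood siblings at the initial division.
Dividing 1 in proportion to weights (total weight 7/2): Ryo (weight 1) → 2/7; Kaede (weight 1/2) → 1/7; Isamu (weight 1/2) → 1/7; Akira (weight 1) → 2/7; Yoshiko (weight 1/2) → 1/7.
Ryo is living and takes 2/7.
Kaede is living and takes 1/7.
Isamu predeceased; the 1/7 allotted to Isamu's branch passes to Isamu's issue by representation.
The 1/7 is divided into 4 equal shares of 1/28 among Mariko, Sachiko, Haruki, Noboru.
Mariko is living and takes 1/28.
Sachiko is living and takes 1/28.
Haruki is living and takes 1/28.
Noboru predeceased; the 1/28 allotted to Noboru's branch passes to Noboru's issue by representation.
The 1/28 is divided into 3 equal shares of 1/84 among Satoshi, Fumio, Hana.
Satoshi is living and takes 1/84.
Fumio is living and takes 1/84.
Hana is living and takes 1/84.
Akira predeceased; the 2/7 allotted to Akira's branch passes to Akira's issue by representation.
The 2/7 is divided into 4 equal shares of 1/14 among Reiko, Takeshi, Kenji, Emiko.
Reiko is living and takes 1/14.
Takeshi is living and takes 1/14.
Kenji is living and takes 1/14.
Emiko is living and takes 1/14.
Yoshiko is living and takes 1/7.

Emiko 1/14; Fumio 1/84; Hana 1/84; Haruki 1/28; Kaede 1/7; Kenji 1/14; Mariko 1/28; Reiko 1/14; Ryo 2/7; Sachiko 1/28; Satoshi 1/84; Takeshi 1/14; Yoshiko 1/7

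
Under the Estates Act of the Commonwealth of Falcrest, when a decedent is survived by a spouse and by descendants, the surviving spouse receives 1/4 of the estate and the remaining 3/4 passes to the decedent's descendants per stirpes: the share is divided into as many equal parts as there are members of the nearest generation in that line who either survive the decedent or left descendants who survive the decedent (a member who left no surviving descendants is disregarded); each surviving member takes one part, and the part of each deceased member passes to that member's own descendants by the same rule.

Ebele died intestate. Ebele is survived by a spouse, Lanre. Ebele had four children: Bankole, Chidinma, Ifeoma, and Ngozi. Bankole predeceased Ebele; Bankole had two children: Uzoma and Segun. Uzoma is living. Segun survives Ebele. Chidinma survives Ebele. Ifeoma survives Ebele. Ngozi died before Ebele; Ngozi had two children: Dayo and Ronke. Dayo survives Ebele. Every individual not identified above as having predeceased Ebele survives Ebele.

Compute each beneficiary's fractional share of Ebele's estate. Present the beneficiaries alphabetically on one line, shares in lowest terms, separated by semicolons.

Lanre, as surviving spouse, takes 1/4.
The remaining 3/4 passes to Ebele's descendants per stirpes.
The 3/4 is divided into 4 equal shares of 3/16 among Bankole, Chidinma, Ifeoma, Ngozi.
Bankole predeceased; the 3/16 allotted to Bankole's branch passes to Bankole's issue by representation.
The 3/16 is divided into 2 equal shares of 3/32 among Uzoma, Segun.
Uzoma is living and takes 3/32.
Segun is living and takes 3/32.
Chidinma is living and takes 3/16.
Ifeoma is living and takes 3/16.
Ngozi predeceased; the 3/16 allotted to Ngozi's branch passes to Ngozi's issue by representation.
The 3/16 is divided into 2 equal shares of 3/32 among Dayo, Ronke.
Dayo is living and takes 3/32.
Ronke is living and takes 3/32.

Chidinma 3/16; Dayo 3/32; Ifeoma 3/16; Lanre 1/4; Ronke 3/32; Segun 3/32; Uzoma 3/32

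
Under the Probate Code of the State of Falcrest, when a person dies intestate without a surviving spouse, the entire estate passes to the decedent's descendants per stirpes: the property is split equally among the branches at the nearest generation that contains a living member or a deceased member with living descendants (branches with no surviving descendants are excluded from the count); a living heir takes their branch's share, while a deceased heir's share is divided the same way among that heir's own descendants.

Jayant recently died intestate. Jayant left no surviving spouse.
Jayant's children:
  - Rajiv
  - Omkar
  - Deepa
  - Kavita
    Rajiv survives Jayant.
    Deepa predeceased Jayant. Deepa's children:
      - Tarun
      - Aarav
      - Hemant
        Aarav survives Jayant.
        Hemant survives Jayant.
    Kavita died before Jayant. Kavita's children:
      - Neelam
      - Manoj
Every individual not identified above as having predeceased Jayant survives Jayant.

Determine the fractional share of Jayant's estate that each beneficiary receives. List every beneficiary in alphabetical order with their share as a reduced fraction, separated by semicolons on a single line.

There is no surviving spouse, so the entire estate passes to Jayant's descendants per stirpes.
The estate is divided into 4 equal shares of 1/4 among Rajiv, Omkar, Deepa, Kavita.
Rajiv is living and takes 1/4.
Omkar is living and takes 1/4.
Deepa predeceased; the 1/4 allotted to Deepa's branch passes to Deepa's issue by representation.
The 1/4 is divided into 3 equal shares of 1/12 among Tarun, Aarav, Hemant.
Tarun is living and takes 1/12.
Aarav is living and takes 1/12.
Hemant is living and takes 1/12.
Kavita predeceased; the 1/4 allotted to Kavita's branch passes to Kavita's issue by representation.
The 1/4 is divided into 2 equal shares of 1/8 among Neelam, Manoj.
Neelam is living and takes 1/8.
Manoj is living and takes 1/8.

Aarav 1/12; Hemant 1/12; Manoj 1/8; Neelam 1/8; Omkar 1/4; Rajiv 1/4; Tarun 1/12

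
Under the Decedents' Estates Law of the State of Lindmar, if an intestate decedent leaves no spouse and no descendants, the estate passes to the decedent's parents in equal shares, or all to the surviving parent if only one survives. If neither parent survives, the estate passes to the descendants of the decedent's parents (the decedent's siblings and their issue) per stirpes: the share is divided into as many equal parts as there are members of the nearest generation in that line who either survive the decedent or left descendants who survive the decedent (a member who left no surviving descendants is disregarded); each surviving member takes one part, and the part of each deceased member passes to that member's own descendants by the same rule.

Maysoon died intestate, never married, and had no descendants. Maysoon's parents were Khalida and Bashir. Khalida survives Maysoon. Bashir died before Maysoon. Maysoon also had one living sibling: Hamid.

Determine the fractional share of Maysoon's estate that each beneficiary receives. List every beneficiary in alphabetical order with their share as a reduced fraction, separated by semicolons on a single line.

Only one parent, Khalida, survives, so Khalida takes the entire estate. The siblings take nothing because a surviving parent has priority.

Khalida 1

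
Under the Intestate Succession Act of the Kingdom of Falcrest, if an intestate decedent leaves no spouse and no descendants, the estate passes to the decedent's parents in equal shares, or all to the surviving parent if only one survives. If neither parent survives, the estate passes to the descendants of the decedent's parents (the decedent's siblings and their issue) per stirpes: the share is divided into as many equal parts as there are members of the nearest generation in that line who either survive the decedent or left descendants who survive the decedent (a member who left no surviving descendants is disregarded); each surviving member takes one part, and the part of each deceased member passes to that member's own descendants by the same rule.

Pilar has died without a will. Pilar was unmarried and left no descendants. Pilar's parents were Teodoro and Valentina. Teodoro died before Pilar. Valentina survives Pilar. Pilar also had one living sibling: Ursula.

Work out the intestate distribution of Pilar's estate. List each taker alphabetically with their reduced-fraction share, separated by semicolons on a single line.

Only one parent, Valentina, survives, so Valentina takes the entire estate. The siblings take nothing because a surviving parent has priority.

Valentina 1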